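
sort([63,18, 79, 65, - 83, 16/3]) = [ - 83,16/3, 18,63 , 65, 79]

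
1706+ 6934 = 8640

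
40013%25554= 14459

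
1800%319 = 205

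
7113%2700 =1713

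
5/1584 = 5/1584 = 0.00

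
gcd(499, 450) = 1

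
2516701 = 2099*1199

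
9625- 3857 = 5768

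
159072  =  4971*32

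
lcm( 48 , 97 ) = 4656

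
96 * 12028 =1154688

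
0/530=0 = 0.00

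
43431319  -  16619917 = 26811402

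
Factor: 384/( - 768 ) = - 1/2 = - 2^ ( -1)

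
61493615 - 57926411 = 3567204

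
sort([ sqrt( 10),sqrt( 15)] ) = [sqrt( 10 ), sqrt( 15) ]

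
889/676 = 1 + 213/676 = 1.32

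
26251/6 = 4375 + 1/6= 4375.17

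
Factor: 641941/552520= 883/760  =  2^ (  -  3)*5^( - 1 )*19^( - 1)*883^1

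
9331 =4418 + 4913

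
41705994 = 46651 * 894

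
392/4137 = 56/591 = 0.09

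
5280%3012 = 2268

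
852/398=426/199=2.14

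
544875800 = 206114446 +338761354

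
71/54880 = 71/54880 = 0.00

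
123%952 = 123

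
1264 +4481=5745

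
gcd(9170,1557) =1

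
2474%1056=362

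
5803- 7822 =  - 2019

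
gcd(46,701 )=1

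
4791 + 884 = 5675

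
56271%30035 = 26236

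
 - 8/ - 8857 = 8/8857 = 0.00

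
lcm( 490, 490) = 490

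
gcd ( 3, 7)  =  1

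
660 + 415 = 1075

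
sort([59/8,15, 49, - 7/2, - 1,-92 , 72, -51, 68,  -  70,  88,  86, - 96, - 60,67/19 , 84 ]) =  [-96, - 92, - 70 ,  -  60,-51, - 7/2, - 1, 67/19,59/8,  15, 49 , 68,72,84,  86, 88]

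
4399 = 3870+529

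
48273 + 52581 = 100854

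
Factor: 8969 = 8969^1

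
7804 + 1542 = 9346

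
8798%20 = 18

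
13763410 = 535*25726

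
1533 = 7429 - 5896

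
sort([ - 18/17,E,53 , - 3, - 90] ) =[ - 90  , - 3, - 18/17,E, 53 ]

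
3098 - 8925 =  - 5827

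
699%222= 33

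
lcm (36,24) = 72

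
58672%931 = 19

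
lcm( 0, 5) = 0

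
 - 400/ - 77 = 400/77 = 5.19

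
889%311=267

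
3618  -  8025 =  - 4407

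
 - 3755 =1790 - 5545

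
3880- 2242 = 1638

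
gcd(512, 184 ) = 8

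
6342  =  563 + 5779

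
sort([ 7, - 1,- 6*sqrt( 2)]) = [-6*sqrt(2 ), - 1, 7 ] 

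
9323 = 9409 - 86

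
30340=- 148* ( - 205) 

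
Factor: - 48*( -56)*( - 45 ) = -120960=- 2^7*  3^3*5^1*7^1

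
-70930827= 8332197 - 79263024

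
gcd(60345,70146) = 81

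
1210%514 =182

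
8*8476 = 67808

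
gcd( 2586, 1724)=862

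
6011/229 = 26 + 57/229 = 26.25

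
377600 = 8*47200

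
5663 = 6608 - 945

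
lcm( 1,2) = 2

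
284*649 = 184316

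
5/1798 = 5/1798=0.00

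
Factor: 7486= 2^1 * 19^1*197^1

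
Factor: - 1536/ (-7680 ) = 1/5 = 5^( - 1 ) 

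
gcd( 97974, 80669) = 1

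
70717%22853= 2158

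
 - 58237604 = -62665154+4427550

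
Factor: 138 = 2^1*3^1*23^1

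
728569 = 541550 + 187019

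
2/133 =2/133 = 0.02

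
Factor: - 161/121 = -7^1*11^( - 2 )*23^1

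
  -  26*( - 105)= 2730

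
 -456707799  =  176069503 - 632777302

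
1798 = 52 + 1746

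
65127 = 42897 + 22230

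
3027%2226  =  801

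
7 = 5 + 2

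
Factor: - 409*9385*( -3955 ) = 15181129075 = 5^2*7^1*113^1*409^1 * 1877^1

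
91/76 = 1 + 15/76= 1.20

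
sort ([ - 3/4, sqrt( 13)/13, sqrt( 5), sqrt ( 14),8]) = [ - 3/4, sqrt (13 )/13  ,  sqrt( 5), sqrt( 14), 8] 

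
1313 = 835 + 478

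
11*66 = 726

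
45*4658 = 209610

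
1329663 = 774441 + 555222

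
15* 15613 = 234195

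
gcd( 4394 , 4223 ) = 1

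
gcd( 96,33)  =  3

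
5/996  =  5/996 = 0.01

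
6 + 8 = 14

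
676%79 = 44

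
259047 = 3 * 86349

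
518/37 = 14 = 14.00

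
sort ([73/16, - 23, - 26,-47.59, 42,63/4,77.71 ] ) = [ - 47.59, - 26, - 23,  73/16,63/4,42,  77.71 ]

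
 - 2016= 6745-8761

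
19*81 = 1539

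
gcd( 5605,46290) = 5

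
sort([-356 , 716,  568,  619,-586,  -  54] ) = [-586,-356,- 54,568,619 , 716] 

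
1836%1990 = 1836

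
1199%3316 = 1199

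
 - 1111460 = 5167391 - 6278851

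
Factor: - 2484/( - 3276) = 69/91 = 3^1*7^( - 1)*13^( - 1 )*23^1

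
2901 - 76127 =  - 73226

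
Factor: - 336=  -  2^4*3^1*7^1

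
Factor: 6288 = 2^4*3^1*131^1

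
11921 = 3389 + 8532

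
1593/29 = 1593/29 = 54.93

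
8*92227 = 737816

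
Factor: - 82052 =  - 2^2*73^1*281^1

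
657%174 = 135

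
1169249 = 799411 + 369838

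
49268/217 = 227 + 9/217 = 227.04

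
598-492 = 106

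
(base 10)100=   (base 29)3D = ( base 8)144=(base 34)2w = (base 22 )4c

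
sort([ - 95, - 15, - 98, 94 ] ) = [ -98, - 95, - 15,  94]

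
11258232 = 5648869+5609363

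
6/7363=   6/7363 = 0.00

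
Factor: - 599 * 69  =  -3^1*23^1 * 599^1 = - 41331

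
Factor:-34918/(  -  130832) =2^( - 3 ) * 37^( - 1 )*79^1 = 79/296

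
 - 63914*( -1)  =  63914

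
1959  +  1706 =3665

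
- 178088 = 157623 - 335711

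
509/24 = 509/24  =  21.21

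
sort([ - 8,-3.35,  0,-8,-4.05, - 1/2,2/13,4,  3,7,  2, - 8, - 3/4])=[ - 8, - 8, - 8 ,- 4.05, - 3.35, - 3/4,-1/2,  0,  2/13, 2,3, 4 , 7]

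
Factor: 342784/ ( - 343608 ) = -416/417 = -2^5*3^ ( - 1) *13^1*139^(  -  1)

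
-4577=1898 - 6475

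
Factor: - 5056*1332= - 6734592 =- 2^8*3^2* 37^1*79^1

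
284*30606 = 8692104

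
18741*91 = 1705431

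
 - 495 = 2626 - 3121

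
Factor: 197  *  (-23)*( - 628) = 2^2*23^1 * 157^1*197^1 = 2845468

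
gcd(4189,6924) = 1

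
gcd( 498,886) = 2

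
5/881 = 5/881 = 0.01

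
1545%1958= 1545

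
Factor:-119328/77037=  -  2^5 * 11^1*113^1*25679^(-1)=-39776/25679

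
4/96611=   4/96611 = 0.00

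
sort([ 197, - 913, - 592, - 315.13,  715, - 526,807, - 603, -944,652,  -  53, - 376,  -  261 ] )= [ -944, - 913, - 603, - 592 , - 526,-376,  -  315.13, - 261, - 53,197, 652,715,807]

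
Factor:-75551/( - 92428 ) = 2^ (-2)*43^1*251^1 * 3301^(- 1) = 10793/13204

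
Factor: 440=2^3*5^1*11^1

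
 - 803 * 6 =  - 4818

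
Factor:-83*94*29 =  -226258 = - 2^1*29^1*47^1 * 83^1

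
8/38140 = 2/9535 = 0.00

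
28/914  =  14/457 = 0.03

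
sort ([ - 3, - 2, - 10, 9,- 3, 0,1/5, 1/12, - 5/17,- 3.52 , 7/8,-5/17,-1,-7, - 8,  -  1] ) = [-10, - 8, -7, - 3.52,  -  3, - 3, - 2, - 1, - 1, - 5/17, -5/17, 0,1/12,1/5, 7/8,  9]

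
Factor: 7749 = 3^3*7^1 * 41^1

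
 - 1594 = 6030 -7624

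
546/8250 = 91/1375 = 0.07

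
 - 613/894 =-613/894 = - 0.69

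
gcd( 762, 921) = 3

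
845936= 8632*98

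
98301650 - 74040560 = 24261090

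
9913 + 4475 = 14388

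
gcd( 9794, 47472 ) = 2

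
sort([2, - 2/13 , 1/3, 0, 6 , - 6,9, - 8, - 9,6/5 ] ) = [ - 9, - 8, - 6 , - 2/13 , 0, 1/3, 6/5,2,6, 9 ] 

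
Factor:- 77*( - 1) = 7^1*11^1 = 77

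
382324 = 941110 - 558786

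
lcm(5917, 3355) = 325435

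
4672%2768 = 1904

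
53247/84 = 633 + 25/28 = 633.89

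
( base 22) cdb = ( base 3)22101010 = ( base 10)6105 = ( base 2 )1011111011001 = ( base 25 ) 9J5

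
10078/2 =5039 = 5039.00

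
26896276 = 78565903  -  51669627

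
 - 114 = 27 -141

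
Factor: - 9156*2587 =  - 23686572 = - 2^2 * 3^1 * 7^1*13^1*109^1*199^1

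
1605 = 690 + 915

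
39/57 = 13/19  =  0.68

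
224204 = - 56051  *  (-4)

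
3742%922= 54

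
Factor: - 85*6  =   - 2^1*3^1*5^1*17^1=- 510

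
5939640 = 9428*630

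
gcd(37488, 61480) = 8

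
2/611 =2/611 =0.00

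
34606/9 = 34606/9 = 3845.11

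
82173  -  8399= 73774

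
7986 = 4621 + 3365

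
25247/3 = 25247/3  =  8415.67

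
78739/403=78739/403 = 195.38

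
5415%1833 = 1749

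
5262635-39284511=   -  34021876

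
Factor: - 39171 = - 3^1*11^1* 1187^1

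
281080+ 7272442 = 7553522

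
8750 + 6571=15321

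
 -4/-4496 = 1/1124 = 0.00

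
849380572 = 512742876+336637696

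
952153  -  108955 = 843198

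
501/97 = 501/97 = 5.16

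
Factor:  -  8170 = -2^1*5^1*19^1* 43^1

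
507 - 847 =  - 340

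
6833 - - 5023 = 11856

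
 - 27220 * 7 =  - 190540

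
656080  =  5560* 118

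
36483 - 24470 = 12013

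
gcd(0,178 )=178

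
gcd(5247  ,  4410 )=9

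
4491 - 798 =3693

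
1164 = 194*6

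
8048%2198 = 1454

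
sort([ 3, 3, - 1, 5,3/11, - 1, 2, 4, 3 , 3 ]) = [ - 1 , - 1,3/11,2,  3, 3, 3, 3 , 4, 5 ]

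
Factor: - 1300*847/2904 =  - 2275/6=-2^( - 1)*3^( - 1)* 5^2*7^1* 13^1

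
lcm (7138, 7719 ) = 663834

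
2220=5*444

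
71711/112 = 71711/112 = 640.28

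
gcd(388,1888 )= 4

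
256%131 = 125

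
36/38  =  18/19= 0.95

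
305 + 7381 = 7686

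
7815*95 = 742425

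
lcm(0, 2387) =0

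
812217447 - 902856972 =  - 90639525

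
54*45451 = 2454354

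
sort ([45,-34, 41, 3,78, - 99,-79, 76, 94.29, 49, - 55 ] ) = [ - 99, - 79,-55, - 34,  3,41,  45, 49,76, 78,94.29 ]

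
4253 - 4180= 73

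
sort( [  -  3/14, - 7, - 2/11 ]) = [ - 7, - 3/14, - 2/11 ]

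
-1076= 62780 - 63856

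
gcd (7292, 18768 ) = 4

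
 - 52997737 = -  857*61841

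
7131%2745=1641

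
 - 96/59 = - 2 + 22/59 = -  1.63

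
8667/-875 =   -  8667/875 = - 9.91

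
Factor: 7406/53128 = 3703/26564 = 2^( - 2 )*7^1 * 23^2*29^( -1)*229^( - 1)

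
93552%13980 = 9672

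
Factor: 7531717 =7531717^1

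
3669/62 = 3669/62 = 59.18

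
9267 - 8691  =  576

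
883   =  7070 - 6187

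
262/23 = 11 + 9/23=11.39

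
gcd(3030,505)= 505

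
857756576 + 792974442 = 1650731018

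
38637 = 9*4293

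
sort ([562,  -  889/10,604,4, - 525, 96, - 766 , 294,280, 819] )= [ -766,  -  525, - 889/10, 4,  96,280,294,562,  604,819] 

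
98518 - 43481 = 55037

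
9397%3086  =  139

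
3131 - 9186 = - 6055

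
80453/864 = 80453/864 = 93.12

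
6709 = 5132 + 1577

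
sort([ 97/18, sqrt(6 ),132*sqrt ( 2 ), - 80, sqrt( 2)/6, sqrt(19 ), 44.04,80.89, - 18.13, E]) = [ - 80,-18.13,sqrt(2) /6,sqrt(6),E,sqrt(19 ),97/18,44.04,80.89, 132*sqrt( 2 ) ]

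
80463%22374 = 13341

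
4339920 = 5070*856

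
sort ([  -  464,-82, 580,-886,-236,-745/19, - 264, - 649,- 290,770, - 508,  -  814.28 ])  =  [  -  886,- 814.28, - 649 , - 508 ,  -  464,  -  290, - 264,-236 , - 82,-745/19,580,770]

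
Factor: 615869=615869^1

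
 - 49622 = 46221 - 95843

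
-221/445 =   -  1 + 224/445 = - 0.50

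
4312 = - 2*( - 2156)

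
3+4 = 7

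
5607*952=5337864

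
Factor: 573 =3^1 * 191^1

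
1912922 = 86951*22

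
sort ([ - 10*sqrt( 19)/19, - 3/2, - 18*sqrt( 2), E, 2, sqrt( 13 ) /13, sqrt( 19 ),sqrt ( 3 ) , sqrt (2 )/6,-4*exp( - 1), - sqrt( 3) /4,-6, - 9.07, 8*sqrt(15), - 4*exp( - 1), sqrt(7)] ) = [- 18 * sqrt(2 ), - 9.07, - 6, - 10*sqrt( 19)/19,-3/2, - 4*exp(-1 ), - 4*exp ( - 1), - sqrt(3 ) /4, sqrt ( 2 ) /6,sqrt(13)/13,  sqrt( 3), 2,sqrt( 7), E, sqrt( 19 ), 8*sqrt(15)]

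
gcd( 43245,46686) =93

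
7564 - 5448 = 2116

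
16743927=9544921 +7199006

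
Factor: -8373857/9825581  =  -73^(  -  1 )*134597^( - 1 )*8373857^1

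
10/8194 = 5/4097 = 0.00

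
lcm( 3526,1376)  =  56416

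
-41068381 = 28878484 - 69946865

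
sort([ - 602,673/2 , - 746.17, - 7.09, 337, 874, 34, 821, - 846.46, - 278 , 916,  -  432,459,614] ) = [ - 846.46, - 746.17,  -  602, - 432,-278, - 7.09,34,673/2,337,459,614 , 821, 874, 916 ]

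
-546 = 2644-3190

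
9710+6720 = 16430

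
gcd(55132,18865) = 77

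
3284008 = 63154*52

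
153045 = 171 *895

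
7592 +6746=14338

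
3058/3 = 1019 + 1/3=1019.33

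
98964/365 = 271 + 49/365 =271.13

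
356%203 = 153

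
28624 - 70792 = - 42168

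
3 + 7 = 10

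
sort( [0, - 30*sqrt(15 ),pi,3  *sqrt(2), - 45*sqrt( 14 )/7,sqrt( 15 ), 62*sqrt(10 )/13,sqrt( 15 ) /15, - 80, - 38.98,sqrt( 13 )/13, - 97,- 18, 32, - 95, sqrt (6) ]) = [ - 30*sqrt( 15 ), - 97, - 95,-80,- 38.98, - 45*sqrt (14) /7, - 18, 0, sqrt( 15)/15,sqrt(  13)/13,sqrt(6),pi, sqrt( 15 ),3*sqrt(2),62 * sqrt(10 )/13,32]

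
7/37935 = 7/37935=   0.00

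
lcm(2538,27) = 2538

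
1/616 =1/616 = 0.00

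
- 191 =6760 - 6951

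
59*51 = 3009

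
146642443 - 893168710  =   - 746526267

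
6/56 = 3/28 = 0.11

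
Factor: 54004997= 163^1*331319^1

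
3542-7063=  - 3521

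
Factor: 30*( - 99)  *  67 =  - 198990 = - 2^1*3^3 * 5^1*11^1*67^1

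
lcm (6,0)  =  0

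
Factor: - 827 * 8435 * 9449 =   -  5^1*  7^1*11^1*241^1*827^1*859^1 =- 65913814505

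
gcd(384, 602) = 2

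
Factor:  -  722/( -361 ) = 2 = 2^1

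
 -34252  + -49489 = -83741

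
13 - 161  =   - 148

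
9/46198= 9/46198 = 0.00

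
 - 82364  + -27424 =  - 109788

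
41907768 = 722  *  58044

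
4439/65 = 68 + 19/65 = 68.29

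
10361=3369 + 6992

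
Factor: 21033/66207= 3^2*19^1 * 29^( - 1)*41^1*761^( - 1)  =  7011/22069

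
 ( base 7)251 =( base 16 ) 86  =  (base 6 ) 342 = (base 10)134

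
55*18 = 990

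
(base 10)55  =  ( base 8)67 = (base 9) 61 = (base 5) 210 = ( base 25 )25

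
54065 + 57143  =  111208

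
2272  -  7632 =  - 5360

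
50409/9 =5601  =  5601.00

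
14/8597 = 14/8597 = 0.00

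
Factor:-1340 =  - 2^2*5^1*67^1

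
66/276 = 11/46  =  0.24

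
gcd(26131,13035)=1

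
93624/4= 23406 = 23406.00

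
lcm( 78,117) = 234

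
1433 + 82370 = 83803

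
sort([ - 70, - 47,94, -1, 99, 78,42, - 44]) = [ - 70, - 47, - 44, - 1,  42,78, 94, 99] 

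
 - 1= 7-8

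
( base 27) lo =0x24F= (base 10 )591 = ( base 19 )1c2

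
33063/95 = 348 + 3/95 = 348.03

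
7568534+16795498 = 24364032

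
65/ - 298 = -1+233/298 = - 0.22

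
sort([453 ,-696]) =[-696,453] 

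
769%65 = 54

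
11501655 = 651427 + 10850228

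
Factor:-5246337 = - 3^1*19^1*92041^1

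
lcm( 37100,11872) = 296800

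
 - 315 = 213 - 528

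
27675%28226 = 27675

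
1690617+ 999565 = 2690182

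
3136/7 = 448=448.00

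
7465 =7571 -106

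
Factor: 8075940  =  2^2*3^1*5^1*281^1*479^1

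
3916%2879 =1037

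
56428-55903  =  525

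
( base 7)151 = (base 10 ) 85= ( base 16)55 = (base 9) 104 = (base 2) 1010101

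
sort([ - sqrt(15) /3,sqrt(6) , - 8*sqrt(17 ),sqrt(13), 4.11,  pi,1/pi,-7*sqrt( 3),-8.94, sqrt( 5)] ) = [ - 8 *sqrt(17), - 7*sqrt( 3 ), - 8.94, - sqrt(15)/3,1/pi,sqrt(5 ),sqrt( 6 ),pi,sqrt(13), 4.11]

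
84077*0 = 0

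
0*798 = 0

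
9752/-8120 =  - 2 + 811/1015=- 1.20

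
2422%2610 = 2422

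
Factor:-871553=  - 871553^1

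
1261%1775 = 1261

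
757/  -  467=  - 2 + 177/467 = -1.62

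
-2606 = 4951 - 7557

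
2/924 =1/462 = 0.00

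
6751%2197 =160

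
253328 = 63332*4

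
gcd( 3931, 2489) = 1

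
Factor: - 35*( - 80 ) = 2^4 * 5^2*7^1  =  2800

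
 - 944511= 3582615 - 4527126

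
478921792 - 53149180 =425772612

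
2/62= 1/31 = 0.03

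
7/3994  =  7/3994=0.00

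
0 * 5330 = 0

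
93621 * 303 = 28367163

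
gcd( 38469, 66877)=1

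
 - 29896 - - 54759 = 24863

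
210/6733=210/6733  =  0.03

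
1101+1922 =3023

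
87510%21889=21843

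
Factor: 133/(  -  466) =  - 2^ ( - 1 )*7^1*19^1 * 233^( - 1 ) 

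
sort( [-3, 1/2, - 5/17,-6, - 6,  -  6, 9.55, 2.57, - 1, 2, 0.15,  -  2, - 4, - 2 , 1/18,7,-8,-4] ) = [-8, - 6, - 6, - 6,  -  4, - 4, -3, - 2, -2,  -  1,  -  5/17,1/18, 0.15, 1/2,2,2.57,7, 9.55 ] 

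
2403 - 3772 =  - 1369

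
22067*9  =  198603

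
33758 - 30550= 3208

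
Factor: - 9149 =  - 7^1*1307^1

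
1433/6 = 238  +  5/6 = 238.83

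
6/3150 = 1/525 = 0.00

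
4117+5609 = 9726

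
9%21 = 9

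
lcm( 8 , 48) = 48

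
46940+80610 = 127550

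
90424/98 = 45212/49 = 922.69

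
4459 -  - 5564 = 10023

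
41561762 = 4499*9238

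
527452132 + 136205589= 663657721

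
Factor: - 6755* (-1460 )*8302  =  2^3*5^2*7^2*73^1*193^1*593^1 = 81876814600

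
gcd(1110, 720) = 30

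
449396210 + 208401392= 657797602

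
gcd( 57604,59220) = 4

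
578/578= 1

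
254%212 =42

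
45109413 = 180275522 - 135166109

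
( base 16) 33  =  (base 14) 39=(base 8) 63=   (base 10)51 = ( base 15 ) 36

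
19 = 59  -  40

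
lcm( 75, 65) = 975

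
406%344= 62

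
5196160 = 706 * 7360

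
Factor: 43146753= 3^1*13^1*743^1*1489^1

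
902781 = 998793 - 96012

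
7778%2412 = 542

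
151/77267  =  151/77267 = 0.00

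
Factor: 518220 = 2^2*3^2*5^1*2879^1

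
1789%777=235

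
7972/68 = 117 + 4/17 = 117.24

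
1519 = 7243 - 5724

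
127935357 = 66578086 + 61357271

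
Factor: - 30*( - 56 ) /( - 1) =-2^4*3^1 * 5^1*7^1 = -1680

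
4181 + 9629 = 13810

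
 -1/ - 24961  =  1/24961 =0.00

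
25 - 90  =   - 65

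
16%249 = 16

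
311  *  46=14306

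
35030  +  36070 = 71100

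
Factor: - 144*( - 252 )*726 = 26345088 = 2^7 *3^5* 7^1*11^2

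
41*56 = 2296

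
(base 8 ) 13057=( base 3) 21210100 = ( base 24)9kf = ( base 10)5679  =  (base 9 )7710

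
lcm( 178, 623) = 1246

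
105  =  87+18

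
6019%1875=394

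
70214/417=168+158/417 = 168.38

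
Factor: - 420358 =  - 2^1*67^1*3137^1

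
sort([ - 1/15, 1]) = [-1/15,  1]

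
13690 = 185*74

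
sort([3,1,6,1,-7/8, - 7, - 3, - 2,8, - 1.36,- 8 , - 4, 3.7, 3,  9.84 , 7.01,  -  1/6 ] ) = [-8, - 7, - 4, - 3, - 2,-1.36,-7/8,  -  1/6,  1, 1,3 , 3,3.7, 6,  7.01,8,9.84]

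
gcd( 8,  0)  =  8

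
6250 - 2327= 3923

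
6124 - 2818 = 3306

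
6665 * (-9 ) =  - 59985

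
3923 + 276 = 4199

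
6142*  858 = 5269836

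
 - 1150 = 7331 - 8481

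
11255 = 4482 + 6773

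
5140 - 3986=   1154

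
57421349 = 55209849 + 2211500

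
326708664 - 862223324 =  - 535514660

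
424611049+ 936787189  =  1361398238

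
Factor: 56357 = 7^1 * 83^1*97^1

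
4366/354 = 12 + 1/3 =12.33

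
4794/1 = 4794= 4794.00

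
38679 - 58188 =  - 19509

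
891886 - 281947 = 609939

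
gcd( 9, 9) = 9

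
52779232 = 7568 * 6974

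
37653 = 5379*7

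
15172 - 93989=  - 78817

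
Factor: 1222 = 2^1*13^1*47^1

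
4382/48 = 91 + 7/24 =91.29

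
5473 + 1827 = 7300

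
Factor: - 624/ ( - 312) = 2^1 = 2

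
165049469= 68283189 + 96766280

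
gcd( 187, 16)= 1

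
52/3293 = 52/3293 =0.02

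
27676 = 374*74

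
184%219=184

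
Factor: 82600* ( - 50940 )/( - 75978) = 2^4 * 3^( - 2)*5^3*59^1*67^ ( - 1)*283^1= 33394000/603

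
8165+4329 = 12494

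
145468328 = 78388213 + 67080115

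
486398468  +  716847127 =1203245595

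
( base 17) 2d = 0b101111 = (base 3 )1202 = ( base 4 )233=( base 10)47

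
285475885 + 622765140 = 908241025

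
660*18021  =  11893860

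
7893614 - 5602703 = 2290911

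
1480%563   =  354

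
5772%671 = 404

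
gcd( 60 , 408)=12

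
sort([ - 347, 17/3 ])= [ - 347, 17/3]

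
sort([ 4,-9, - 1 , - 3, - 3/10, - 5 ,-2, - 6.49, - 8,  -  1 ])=[-9, - 8  ,-6.49, - 5,  -  3 ,  -  2, -1, - 1, - 3/10, 4 ]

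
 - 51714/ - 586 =25857/293 = 88.25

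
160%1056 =160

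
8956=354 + 8602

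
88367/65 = 1359 +32/65 = 1359.49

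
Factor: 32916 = 2^2*3^1*13^1*211^1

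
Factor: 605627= 11^1*55057^1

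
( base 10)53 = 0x35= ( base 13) 41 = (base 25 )23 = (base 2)110101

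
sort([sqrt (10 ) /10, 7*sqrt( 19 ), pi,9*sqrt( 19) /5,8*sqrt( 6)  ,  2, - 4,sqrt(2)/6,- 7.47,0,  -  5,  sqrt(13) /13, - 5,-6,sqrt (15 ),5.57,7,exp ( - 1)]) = [ - 7.47, - 6, - 5, - 5,  -  4, 0, sqrt( 2)/6, sqrt(13 )/13,sqrt( 10 )/10 , exp(-1),2,  pi,sqrt(15),5.57,7, 9*sqrt( 19)/5, 8*sqrt(6), 7*sqrt( 19)]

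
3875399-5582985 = -1707586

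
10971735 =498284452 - 487312717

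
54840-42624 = 12216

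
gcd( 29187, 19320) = 69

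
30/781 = 30/781= 0.04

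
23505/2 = 23505/2 = 11752.50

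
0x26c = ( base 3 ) 211222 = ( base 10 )620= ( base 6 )2512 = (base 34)i8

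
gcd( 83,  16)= 1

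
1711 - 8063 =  - 6352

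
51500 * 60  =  3090000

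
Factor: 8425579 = 83^1*101513^1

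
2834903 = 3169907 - 335004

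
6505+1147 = 7652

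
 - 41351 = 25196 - 66547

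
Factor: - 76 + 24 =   -  52 = - 2^2* 13^1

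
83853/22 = 3811+1/2 = 3811.50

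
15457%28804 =15457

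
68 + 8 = 76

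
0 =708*0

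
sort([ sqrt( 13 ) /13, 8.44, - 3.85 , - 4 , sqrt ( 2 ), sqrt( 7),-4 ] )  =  [  -  4, - 4 ,-3.85, sqrt( 13)/13 , sqrt( 2 ), sqrt( 7 ) , 8.44 ] 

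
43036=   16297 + 26739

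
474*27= 12798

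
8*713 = 5704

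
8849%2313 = 1910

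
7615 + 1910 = 9525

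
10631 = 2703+7928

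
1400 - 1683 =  - 283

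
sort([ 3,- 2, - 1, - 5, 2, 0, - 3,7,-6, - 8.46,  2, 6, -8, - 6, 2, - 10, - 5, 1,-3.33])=[ -10, - 8.46, - 8, - 6 ,-6, - 5,  -  5, - 3.33,-3, - 2, - 1,0 , 1, 2, 2, 2, 3, 6, 7]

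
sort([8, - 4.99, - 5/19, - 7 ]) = [ - 7,-4.99 , - 5/19, 8]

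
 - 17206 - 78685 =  - 95891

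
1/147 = 1/147= 0.01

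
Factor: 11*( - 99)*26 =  - 28314 = -2^1*3^2*11^2*13^1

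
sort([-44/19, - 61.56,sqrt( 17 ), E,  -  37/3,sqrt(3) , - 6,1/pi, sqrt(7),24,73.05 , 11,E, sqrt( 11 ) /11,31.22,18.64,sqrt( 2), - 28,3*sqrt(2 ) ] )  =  [-61.56,-28, - 37/3,-6, - 44/19,sqrt( 11) /11,1/pi,sqrt( 2),  sqrt(3),sqrt(7), E, E,sqrt ( 17), 3 * sqrt (2),11, 18.64, 24, 31.22,73.05 ] 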